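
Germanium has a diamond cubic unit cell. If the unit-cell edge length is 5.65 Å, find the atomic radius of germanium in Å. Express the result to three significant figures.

In a diamond cubic lattice, nearest neighbors lie along the body diagonal with √3·a = 8r.
r = √3·a/8 = 1.7321 × 5.65 / 8 = 1.22 Å.

1.22 Å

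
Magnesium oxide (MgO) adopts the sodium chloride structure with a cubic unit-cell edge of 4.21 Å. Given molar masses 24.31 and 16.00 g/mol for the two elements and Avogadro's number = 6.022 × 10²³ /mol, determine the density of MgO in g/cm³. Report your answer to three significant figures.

3.59 g/cm³

The sodium chloride structure contains Z = 4 formula units per cell; M(MgO) = 24.31 + 16.00 = 40.31 g/mol.
a³ = (4.210 × 10^-8 cm)³ = 7.462 × 10^-23 cm³.
ρ = 4 × 40.31 / (6.022 × 10²³ × 7.462 × 10^-23) = 3.588 g/cm³.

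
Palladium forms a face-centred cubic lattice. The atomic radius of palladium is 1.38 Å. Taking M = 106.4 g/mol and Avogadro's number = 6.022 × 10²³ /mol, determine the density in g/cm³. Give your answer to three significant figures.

In an FCC lattice, atoms touch along the face diagonal, so √2·a = 4r, giving a = 3.903 Å = 3.903 × 10^-8 cm.
With Z = 4, ρ = Z·M/(N_A·a³) = 4 × 106.4 / (6.022 × 10²³ × 5.947 × 10^-23) = 11.88 g/cm³.

11.9 g/cm³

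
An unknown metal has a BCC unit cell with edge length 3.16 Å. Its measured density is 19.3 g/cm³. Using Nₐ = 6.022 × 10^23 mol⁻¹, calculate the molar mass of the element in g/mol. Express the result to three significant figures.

183 g/mol

A BCC cell has Z = 2 atoms; a = 3.160 × 10^-8 cm.
M = ρ·N_A·a³/Z = 19.3 × 6.022 × 10²³ × 3.155 × 10^-23 / 2 = 183 g/mol.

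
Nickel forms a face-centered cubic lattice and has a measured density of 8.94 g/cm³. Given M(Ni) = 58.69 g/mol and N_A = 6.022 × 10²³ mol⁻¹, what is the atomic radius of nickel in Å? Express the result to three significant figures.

1.24 Å

For an FCC cell (Z = 4), a³ = Z·M/(N_A·ρ) = 4 × 58.69 / (6.022 × 10²³ × 8.940) = 4.361 × 10^-23 cm³, so a = 3.520 × 10^-8 cm = 3.520 Å.
Atoms touch along the face diagonal, so √2·a = 4r, so r = 0.3536 × a = 1.24 Å.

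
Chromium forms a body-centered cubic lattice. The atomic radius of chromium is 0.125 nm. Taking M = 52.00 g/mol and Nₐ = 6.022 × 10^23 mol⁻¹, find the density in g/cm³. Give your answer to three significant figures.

7.18 g/cm³

In a BCC lattice, atoms touch along the body diagonal, so √3·a = 4r, giving a = 0.2887 nm = 2.887 × 10^-8 cm.
With Z = 2, ρ = Z·M/(N_A·a³) = 2 × 52.00 / (6.022 × 10²³ × 2.406 × 10^-23) = 7.179 g/cm³.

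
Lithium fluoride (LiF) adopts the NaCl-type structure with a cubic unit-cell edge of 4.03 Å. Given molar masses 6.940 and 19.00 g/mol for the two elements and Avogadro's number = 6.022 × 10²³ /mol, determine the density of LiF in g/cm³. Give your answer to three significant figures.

2.63 g/cm³

The NaCl-type structure contains Z = 4 formula units per cell; M(LiF) = 6.940 + 19.00 = 25.94 g/mol.
a³ = (4.030 × 10^-8 cm)³ = 6.545 × 10^-23 cm³.
ρ = 4 × 25.94 / (6.022 × 10²³ × 6.545 × 10^-23) = 2.633 g/cm³.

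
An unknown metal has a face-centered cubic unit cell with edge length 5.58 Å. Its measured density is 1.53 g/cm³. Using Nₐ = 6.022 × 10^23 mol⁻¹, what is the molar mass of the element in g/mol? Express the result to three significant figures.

An FCC cell has Z = 4 atoms; a = 5.580 × 10^-8 cm.
M = ρ·N_A·a³/Z = 1.53 × 6.022 × 10²³ × 1.737 × 10^-22 / 4 = 40.0 g/mol.

40.0 g/mol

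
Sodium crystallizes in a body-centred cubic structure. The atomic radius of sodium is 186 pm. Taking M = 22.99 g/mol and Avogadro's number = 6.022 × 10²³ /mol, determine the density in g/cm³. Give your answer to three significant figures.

0.963 g/cm³

In a BCC lattice, atoms touch along the body diagonal, so √3·a = 4r, giving a = 429.5 pm = 4.295 × 10^-8 cm.
With Z = 2, ρ = Z·M/(N_A·a³) = 2 × 22.99 / (6.022 × 10²³ × 7.926 × 10^-23) = 0.9634 g/cm³.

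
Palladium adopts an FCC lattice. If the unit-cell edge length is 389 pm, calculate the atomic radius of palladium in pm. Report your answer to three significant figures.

In an FCC lattice, atoms touch along the face diagonal, so √2·a = 4r.
r = √2·a/4 = 1.4142 × 389 / 4 = 138 pm.

138 pm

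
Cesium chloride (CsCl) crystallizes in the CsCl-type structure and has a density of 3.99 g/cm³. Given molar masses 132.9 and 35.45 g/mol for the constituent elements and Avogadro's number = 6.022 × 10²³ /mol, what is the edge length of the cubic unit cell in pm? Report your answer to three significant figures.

412 pm

M(CsCl) = 168.35 g/mol; Z = 1 formula unit per cell.
a³ = Z·M/(N_A·ρ) = 1 × 168.35 / (6.022 × 10²³ × 3.99) = 7.006 × 10^-23 cm³, so a = 4.123 × 10^-8 cm = 412 pm.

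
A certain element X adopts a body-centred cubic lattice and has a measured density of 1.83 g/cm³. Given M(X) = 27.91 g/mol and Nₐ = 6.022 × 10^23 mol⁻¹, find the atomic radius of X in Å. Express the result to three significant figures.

1.60 Å

For a BCC cell (Z = 2), a³ = Z·M/(N_A·ρ) = 2 × 27.91 / (6.022 × 10²³ × 1.830) = 5.065 × 10^-23 cm³, so a = 3.700 × 10^-8 cm = 3.700 Å.
Atoms touch along the body diagonal, so √3·a = 4r, so r = 0.4330 × a = 1.60 Å.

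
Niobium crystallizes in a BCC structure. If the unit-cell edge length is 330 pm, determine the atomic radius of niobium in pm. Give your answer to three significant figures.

In a BCC lattice, atoms touch along the body diagonal, so √3·a = 4r.
r = √3·a/4 = 1.7321 × 330 / 4 = 143 pm.

143 pm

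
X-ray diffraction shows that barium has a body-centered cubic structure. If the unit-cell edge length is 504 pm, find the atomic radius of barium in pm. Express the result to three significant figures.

218 pm

In a BCC lattice, atoms touch along the body diagonal, so √3·a = 4r.
r = √3·a/4 = 1.7321 × 504 / 4 = 218 pm.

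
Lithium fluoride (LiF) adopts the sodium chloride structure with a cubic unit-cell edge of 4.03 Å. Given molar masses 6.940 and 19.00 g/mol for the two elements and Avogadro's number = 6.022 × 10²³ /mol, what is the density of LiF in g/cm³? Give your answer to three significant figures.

The sodium chloride structure contains Z = 4 formula units per cell; M(LiF) = 6.940 + 19.00 = 25.94 g/mol.
a³ = (4.030 × 10^-8 cm)³ = 6.545 × 10^-23 cm³.
ρ = 4 × 25.94 / (6.022 × 10²³ × 6.545 × 10^-23) = 2.633 g/cm³.

2.63 g/cm³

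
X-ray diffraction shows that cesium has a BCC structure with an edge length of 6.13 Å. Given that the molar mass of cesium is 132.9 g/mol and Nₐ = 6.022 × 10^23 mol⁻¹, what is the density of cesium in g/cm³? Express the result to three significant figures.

1.92 g/cm³

A BCC unit cell contains Z = 2 atoms.
Cell volume: a³ = (6.13 Å)³ = (6.130 × 10^-8 cm)³ = 2.303 × 10^-22 cm³.
ρ = Z·M/(N_A·a³) = 2 × 132.9 / (6.022 × 10²³ × 2.303 × 10^-22) = 1.916 g/cm³.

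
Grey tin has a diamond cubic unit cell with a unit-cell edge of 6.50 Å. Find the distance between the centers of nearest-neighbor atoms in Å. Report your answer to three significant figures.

2.81 Å

In a diamond cubic structure, nearest neighbors lie along the body diagonal with √3·a = 8r; the nearest-neighbor distance equals 2r = 0.4330·a.
d = 0.4330 × 6.50 = 2.81 Å.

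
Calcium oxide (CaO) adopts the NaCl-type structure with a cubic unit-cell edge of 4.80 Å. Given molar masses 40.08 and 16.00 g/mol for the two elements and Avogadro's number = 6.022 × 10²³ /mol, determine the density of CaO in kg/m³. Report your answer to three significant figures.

3370 kg/m³

The NaCl-type structure contains Z = 4 formula units per cell; M(CaO) = 40.08 + 16.00 = 56.08 g/mol.
a³ = (4.800 × 10^-8 cm)³ = 1.106 × 10^-22 cm³.
ρ = 4 × 56.08 / (6.022 × 10²³ × 1.106 × 10^-22) = 3.368 g/cm³ = 3370 kg/m³.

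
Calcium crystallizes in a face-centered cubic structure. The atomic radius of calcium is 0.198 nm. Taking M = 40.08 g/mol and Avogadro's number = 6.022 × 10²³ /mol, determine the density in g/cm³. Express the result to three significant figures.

1.52 g/cm³

In an FCC lattice, atoms touch along the face diagonal, so √2·a = 4r, giving a = 0.5600 nm = 5.600 × 10^-8 cm.
With Z = 4, ρ = Z·M/(N_A·a³) = 4 × 40.08 / (6.022 × 10²³ × 1.756 × 10^-22) = 1.516 g/cm³.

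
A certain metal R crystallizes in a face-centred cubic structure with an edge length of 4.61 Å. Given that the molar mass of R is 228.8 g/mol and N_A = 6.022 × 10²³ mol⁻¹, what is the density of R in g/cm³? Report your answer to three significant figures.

15.5 g/cm³

An FCC unit cell contains Z = 4 atoms.
Cell volume: a³ = (4.61 Å)³ = (4.610 × 10^-8 cm)³ = 9.797 × 10^-23 cm³.
ρ = Z·M/(N_A·a³) = 4 × 228.8 / (6.022 × 10²³ × 9.797 × 10^-23) = 15.51 g/cm³.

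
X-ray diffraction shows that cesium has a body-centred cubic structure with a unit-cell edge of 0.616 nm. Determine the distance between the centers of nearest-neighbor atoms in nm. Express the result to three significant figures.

0.533 nm

In a BCC structure, atoms touch along the body diagonal, so √3·a = 4r; the nearest-neighbor distance equals 2r = 0.8660·a.
d = 0.8660 × 0.616 = 0.533 nm.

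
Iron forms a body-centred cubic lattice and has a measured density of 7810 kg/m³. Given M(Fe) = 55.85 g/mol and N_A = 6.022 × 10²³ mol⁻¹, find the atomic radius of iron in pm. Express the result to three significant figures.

For a BCC cell (Z = 2), a³ = Z·M/(N_A·ρ) = 2 × 55.85 / (6.022 × 10²³ × 7.810) = 2.375 × 10^-23 cm³, so a = 2.874 × 10^-8 cm = 287.4 pm.
Atoms touch along the body diagonal, so √3·a = 4r, so r = 0.4330 × a = 124 pm.

124 pm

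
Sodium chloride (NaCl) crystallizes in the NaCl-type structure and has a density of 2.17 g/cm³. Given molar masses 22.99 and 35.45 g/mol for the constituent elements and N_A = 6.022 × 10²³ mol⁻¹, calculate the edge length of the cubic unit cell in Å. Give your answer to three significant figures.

M(NaCl) = 58.44 g/mol; Z = 4 formula units per cell.
a³ = Z·M/(N_A·ρ) = 4 × 58.44 / (6.022 × 10²³ × 2.17) = 1.789 × 10^-22 cm³, so a = 5.635 × 10^-8 cm = 5.63 Å.

5.63 Å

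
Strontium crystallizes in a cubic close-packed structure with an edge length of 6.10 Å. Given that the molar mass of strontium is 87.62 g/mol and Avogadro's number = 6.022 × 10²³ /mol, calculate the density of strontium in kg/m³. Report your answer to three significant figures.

2560 kg/m³

An FCC unit cell contains Z = 4 atoms.
Cell volume: a³ = (6.10 Å)³ = (6.100 × 10^-8 cm)³ = 2.270 × 10^-22 cm³.
ρ = Z·M/(N_A·a³) = 4 × 87.62 / (6.022 × 10²³ × 2.270 × 10^-22) = 2.564 g/cm³ = 2560 kg/m³.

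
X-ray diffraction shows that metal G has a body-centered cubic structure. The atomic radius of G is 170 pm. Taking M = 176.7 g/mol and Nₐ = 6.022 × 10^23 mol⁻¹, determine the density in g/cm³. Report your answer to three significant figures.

In a BCC lattice, atoms touch along the body diagonal, so √3·a = 4r, giving a = 392.6 pm = 3.926 × 10^-8 cm.
With Z = 2, ρ = Z·M/(N_A·a³) = 2 × 176.7 / (6.022 × 10²³ × 6.051 × 10^-23) = 9.698 g/cm³.

9.70 g/cm³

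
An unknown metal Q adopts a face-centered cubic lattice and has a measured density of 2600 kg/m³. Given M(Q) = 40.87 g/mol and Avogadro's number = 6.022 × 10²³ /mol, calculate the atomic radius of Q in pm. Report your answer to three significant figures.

166 pm

For an FCC cell (Z = 4), a³ = Z·M/(N_A·ρ) = 4 × 40.87 / (6.022 × 10²³ × 2.600) = 1.044 × 10^-22 cm³, so a = 4.709 × 10^-8 cm = 470.9 pm.
Atoms touch along the face diagonal, so √2·a = 4r, so r = 0.3536 × a = 166 pm.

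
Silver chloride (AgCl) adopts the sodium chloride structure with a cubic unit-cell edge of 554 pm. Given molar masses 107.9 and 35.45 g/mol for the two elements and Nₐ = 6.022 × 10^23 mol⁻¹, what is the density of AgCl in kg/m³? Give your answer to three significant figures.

The sodium chloride structure contains Z = 4 formula units per cell; M(AgCl) = 107.9 + 35.45 = 143.35 g/mol.
a³ = (5.540 × 10^-8 cm)³ = 1.700 × 10^-22 cm³.
ρ = 4 × 143.35 / (6.022 × 10²³ × 1.700 × 10^-22) = 5.600 g/cm³ = 5600 kg/m³.

5600 kg/m³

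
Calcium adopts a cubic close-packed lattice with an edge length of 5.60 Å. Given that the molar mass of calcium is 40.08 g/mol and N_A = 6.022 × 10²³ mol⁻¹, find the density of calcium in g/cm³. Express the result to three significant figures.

An FCC unit cell contains Z = 4 atoms.
Cell volume: a³ = (5.60 Å)³ = (5.600 × 10^-8 cm)³ = 1.756 × 10^-22 cm³.
ρ = Z·M/(N_A·a³) = 4 × 40.08 / (6.022 × 10²³ × 1.756 × 10^-22) = 1.516 g/cm³.

1.52 g/cm³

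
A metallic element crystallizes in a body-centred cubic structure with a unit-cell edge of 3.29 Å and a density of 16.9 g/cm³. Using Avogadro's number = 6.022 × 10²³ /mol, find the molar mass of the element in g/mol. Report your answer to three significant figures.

181 g/mol

A BCC cell has Z = 2 atoms; a = 3.290 × 10^-8 cm.
M = ρ·N_A·a³/Z = 16.9 × 6.022 × 10²³ × 3.561 × 10^-23 / 2 = 181 g/mol.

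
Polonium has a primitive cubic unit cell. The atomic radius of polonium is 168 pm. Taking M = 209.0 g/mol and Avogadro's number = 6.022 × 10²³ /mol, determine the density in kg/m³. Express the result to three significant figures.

9150 kg/m³

In a simple cubic lattice, atoms touch along the cell edge, so a = 2r, giving a = 336.0 pm = 3.360 × 10^-8 cm.
With Z = 1, ρ = Z·M/(N_A·a³) = 1 × 209.0 / (6.022 × 10²³ × 3.793 × 10^-23) = 9.149 g/cm³ = 9150 kg/m³.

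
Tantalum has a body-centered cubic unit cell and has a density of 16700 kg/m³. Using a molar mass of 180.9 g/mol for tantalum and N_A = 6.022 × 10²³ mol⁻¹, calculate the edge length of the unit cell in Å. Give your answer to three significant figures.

3.30 Å

With Z = 2 atoms per BCC cell, a³ = Z·M/(N_A·ρ) = 2 × 180.9 / (6.022 × 10²³ × 16.70 g/cm³) = 3.598 × 10^-23 cm³.
a = (3.598 × 10^-23)^(1/3) = 3.301 × 10^-8 cm = 3.30 Å.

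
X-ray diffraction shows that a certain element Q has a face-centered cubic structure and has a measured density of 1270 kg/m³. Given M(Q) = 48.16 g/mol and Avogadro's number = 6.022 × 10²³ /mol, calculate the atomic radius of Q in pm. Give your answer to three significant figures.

For an FCC cell (Z = 4), a³ = Z·M/(N_A·ρ) = 4 × 48.16 / (6.022 × 10²³ × 1.270) = 2.519 × 10^-22 cm³, so a = 6.315 × 10^-8 cm = 631.5 pm.
Atoms touch along the face diagonal, so √2·a = 4r, so r = 0.3536 × a = 223 pm.

223 pm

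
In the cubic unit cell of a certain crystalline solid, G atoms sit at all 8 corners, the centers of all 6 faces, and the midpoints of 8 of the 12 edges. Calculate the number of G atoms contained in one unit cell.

Corner atoms are shared by 8 cells (1/8 each), face atoms by 2 (1/2 each), edge atoms by 4 (1/4 each).
Net atoms = 8 × 1/8 + 6 × 1/2 + 8 × 1/4 = 1 + 3 + 2 = 6.

6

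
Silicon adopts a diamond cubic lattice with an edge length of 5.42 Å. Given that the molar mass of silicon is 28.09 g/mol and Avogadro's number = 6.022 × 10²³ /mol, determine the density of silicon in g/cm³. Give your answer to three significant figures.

2.34 g/cm³

A diamond cubic unit cell contains Z = 8 atoms.
Cell volume: a³ = (5.42 Å)³ = (5.420 × 10^-8 cm)³ = 1.592 × 10^-22 cm³.
ρ = Z·M/(N_A·a³) = 8 × 28.09 / (6.022 × 10²³ × 1.592 × 10^-22) = 2.344 g/cm³.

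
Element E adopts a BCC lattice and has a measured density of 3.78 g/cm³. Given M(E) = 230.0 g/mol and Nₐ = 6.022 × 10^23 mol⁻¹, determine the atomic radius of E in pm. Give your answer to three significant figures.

254 pm

For a BCC cell (Z = 2), a³ = Z·M/(N_A·ρ) = 2 × 230.0 / (6.022 × 10²³ × 3.780) = 2.021 × 10^-22 cm³, so a = 5.868 × 10^-8 cm = 586.8 pm.
Atoms touch along the body diagonal, so √3·a = 4r, so r = 0.4330 × a = 254 pm.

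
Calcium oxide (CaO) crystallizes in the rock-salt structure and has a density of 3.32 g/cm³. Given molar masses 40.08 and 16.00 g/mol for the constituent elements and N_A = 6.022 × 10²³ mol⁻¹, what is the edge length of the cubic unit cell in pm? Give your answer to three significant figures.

482 pm

M(CaO) = 56.08 g/mol; Z = 4 formula units per cell.
a³ = Z·M/(N_A·ρ) = 4 × 56.08 / (6.022 × 10²³ × 3.32) = 1.122 × 10^-22 cm³, so a = 4.823 × 10^-8 cm = 482 pm.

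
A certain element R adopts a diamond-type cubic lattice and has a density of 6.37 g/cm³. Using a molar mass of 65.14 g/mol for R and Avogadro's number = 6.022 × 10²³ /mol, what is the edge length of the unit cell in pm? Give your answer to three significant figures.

With Z = 8 atoms per diamond cubic cell, a³ = Z·M/(N_A·ρ) = 8 × 65.14 / (6.022 × 10²³ × 6.370 g/cm³) = 1.358 × 10^-22 cm³.
a = (1.358 × 10^-22)^(1/3) = 5.141 × 10^-8 cm = 514 pm.

514 pm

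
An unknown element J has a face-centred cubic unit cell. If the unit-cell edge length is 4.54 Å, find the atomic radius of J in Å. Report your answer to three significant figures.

1.61 Å

In an FCC lattice, atoms touch along the face diagonal, so √2·a = 4r.
r = √2·a/4 = 1.4142 × 4.54 / 4 = 1.61 Å.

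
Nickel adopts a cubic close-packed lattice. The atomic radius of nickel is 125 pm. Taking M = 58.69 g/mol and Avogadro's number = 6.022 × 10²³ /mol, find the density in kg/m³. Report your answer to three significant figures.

In an FCC lattice, atoms touch along the face diagonal, so √2·a = 4r, giving a = 353.6 pm = 3.536 × 10^-8 cm.
With Z = 4, ρ = Z·M/(N_A·a³) = 4 × 58.69 / (6.022 × 10²³ × 4.419 × 10^-23) = 8.821 g/cm³ = 8820 kg/m³.

8820 kg/m³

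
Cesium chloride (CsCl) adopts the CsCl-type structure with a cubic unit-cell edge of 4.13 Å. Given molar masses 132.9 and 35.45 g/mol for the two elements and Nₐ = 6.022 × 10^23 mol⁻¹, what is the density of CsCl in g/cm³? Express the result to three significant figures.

The CsCl-type structure contains Z = 1 formula unit per cell; M(CsCl) = 132.9 + 35.45 = 168.35 g/mol.
a³ = (4.130 × 10^-8 cm)³ = 7.044 × 10^-23 cm³.
ρ = 1 × 168.35 / (6.022 × 10²³ × 7.044 × 10^-23) = 3.968 g/cm³.

3.97 g/cm³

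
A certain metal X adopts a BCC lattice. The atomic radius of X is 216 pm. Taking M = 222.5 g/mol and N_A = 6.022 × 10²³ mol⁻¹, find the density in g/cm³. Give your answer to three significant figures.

In a BCC lattice, atoms touch along the body diagonal, so √3·a = 4r, giving a = 498.8 pm = 4.988 × 10^-8 cm.
With Z = 2, ρ = Z·M/(N_A·a³) = 2 × 222.5 / (6.022 × 10²³ × 1.241 × 10^-22) = 5.953 g/cm³.

5.95 g/cm³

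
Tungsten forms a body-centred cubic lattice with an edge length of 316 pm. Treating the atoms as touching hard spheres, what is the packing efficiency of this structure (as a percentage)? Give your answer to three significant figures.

In a BCC lattice atoms touch along the body diagonal, so √3·a = 4r, so r = 0.4330a = 136.8 pm.
Packing fraction = Z·(4/3)πr³ / a³ = 2 × (4/3)π × (136.8)³ / (316)³ = 0.6802 = 68.0%.

68.0%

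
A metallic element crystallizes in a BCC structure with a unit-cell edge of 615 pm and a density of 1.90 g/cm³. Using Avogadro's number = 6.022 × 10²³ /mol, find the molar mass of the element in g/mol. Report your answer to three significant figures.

A BCC cell has Z = 2 atoms; a = 6.150 × 10^-8 cm.
M = ρ·N_A·a³/Z = 1.90 × 6.022 × 10²³ × 2.326 × 10^-22 / 2 = 133 g/mol.

133 g/mol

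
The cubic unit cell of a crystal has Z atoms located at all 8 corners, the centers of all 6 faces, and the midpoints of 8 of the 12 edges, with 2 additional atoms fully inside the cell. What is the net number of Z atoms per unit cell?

8

Corner atoms are shared by 8 cells (1/8 each), face atoms by 2 (1/2 each), edge atoms by 4 (1/4 each), interior atoms are unshared.
Net atoms = 8 × 1/8 + 6 × 1/2 + 8 × 1/4 + 2 = 1 + 3 + 2 + 2 = 8.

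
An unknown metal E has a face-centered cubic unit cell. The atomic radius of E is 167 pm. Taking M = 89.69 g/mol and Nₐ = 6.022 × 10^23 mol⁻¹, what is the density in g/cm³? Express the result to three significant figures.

In an FCC lattice, atoms touch along the face diagonal, so √2·a = 4r, giving a = 472.3 pm = 4.723 × 10^-8 cm.
With Z = 4, ρ = Z·M/(N_A·a³) = 4 × 89.69 / (6.022 × 10²³ × 1.054 × 10^-22) = 5.653 g/cm³.

5.65 g/cm³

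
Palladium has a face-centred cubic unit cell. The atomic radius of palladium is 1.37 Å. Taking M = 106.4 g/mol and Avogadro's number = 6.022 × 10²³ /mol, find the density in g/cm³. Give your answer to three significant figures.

12.1 g/cm³

In an FCC lattice, atoms touch along the face diagonal, so √2·a = 4r, giving a = 3.875 Å = 3.875 × 10^-8 cm.
With Z = 4, ρ = Z·M/(N_A·a³) = 4 × 106.4 / (6.022 × 10²³ × 5.818 × 10^-23) = 12.15 g/cm³.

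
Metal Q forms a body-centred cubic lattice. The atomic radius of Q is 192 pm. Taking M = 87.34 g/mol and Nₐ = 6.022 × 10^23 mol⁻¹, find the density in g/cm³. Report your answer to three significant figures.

3.33 g/cm³

In a BCC lattice, atoms touch along the body diagonal, so √3·a = 4r, giving a = 443.4 pm = 4.434 × 10^-8 cm.
With Z = 2, ρ = Z·M/(N_A·a³) = 2 × 87.34 / (6.022 × 10²³ × 8.718 × 10^-23) = 3.327 g/cm³.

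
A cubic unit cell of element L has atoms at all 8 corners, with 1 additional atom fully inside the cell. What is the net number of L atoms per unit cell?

Corner atoms are shared by 8 cells (1/8 each), interior atoms are unshared.
Net atoms = 8 × 1/8 + 1 = 1 + 1 = 2.

2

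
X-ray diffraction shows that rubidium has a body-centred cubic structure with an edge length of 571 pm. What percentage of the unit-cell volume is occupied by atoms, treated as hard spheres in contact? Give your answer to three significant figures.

68.0%

In a BCC lattice atoms touch along the body diagonal, so √3·a = 4r, so r = 0.4330a = 247.3 pm.
Packing fraction = Z·(4/3)πr³ / a³ = 2 × (4/3)π × (247.3)³ / (571)³ = 0.6802 = 68.0%.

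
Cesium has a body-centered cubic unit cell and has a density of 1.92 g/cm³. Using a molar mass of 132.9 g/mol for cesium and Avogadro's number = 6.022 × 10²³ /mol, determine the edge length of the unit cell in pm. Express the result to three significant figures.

613 pm

With Z = 2 atoms per BCC cell, a³ = Z·M/(N_A·ρ) = 2 × 132.9 / (6.022 × 10²³ × 1.920 g/cm³) = 2.299 × 10^-22 cm³.
a = (2.299 × 10^-22)^(1/3) = 6.126 × 10^-8 cm = 613 pm.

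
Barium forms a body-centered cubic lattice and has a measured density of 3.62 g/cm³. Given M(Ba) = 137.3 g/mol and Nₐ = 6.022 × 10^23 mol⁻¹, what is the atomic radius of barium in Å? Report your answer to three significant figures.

2.17 Å

For a BCC cell (Z = 2), a³ = Z·M/(N_A·ρ) = 2 × 137.3 / (6.022 × 10²³ × 3.620) = 1.260 × 10^-22 cm³, so a = 5.013 × 10^-8 cm = 5.013 Å.
Atoms touch along the body diagonal, so √3·a = 4r, so r = 0.4330 × a = 2.17 Å.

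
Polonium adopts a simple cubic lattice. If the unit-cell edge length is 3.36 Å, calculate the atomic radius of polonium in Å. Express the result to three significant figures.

In a simple cubic lattice, atoms touch along the cell edge, so a = 2r.
r = a/2 = 3.36/2 = 1.68 Å.

1.68 Å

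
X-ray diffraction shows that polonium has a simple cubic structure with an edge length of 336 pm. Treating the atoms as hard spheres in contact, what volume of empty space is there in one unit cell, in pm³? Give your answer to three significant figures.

In a simple cubic lattice atoms touch along the cell edge, so a = 2r, so r = 0.5000a = 168.0 pm.
V_cell = a³ = 3.793 × 10^7 pm³; V_atoms = 1 × (4/3)πr³ = 1.986 × 10^7 pm³.
Empty space = 3.793 × 10^7 − 1.986 × 10^7 = 1.81 × 10^7 pm³.

1.81 × 10^7 pm³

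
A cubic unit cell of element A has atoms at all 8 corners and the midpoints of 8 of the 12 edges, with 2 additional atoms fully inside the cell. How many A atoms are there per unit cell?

5

Corner atoms are shared by 8 cells (1/8 each), edge atoms by 4 (1/4 each), interior atoms are unshared.
Net atoms = 8 × 1/8 + 8 × 1/4 + 2 = 1 + 2 + 2 = 5.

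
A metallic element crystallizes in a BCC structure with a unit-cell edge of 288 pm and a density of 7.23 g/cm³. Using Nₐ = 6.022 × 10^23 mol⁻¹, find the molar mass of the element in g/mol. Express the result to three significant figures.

A BCC cell has Z = 2 atoms; a = 2.880 × 10^-8 cm.
M = ρ·N_A·a³/Z = 7.23 × 6.022 × 10²³ × 2.389 × 10^-23 / 2 = 52.0 g/mol.

52.0 g/mol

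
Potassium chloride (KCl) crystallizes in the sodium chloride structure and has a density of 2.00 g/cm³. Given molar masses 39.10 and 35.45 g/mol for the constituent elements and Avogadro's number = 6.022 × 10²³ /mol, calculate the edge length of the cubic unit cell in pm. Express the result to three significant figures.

M(KCl) = 74.55 g/mol; Z = 4 formula units per cell.
a³ = Z·M/(N_A·ρ) = 4 × 74.55 / (6.022 × 10²³ × 2.00) = 2.476 × 10^-22 cm³, so a = 6.279 × 10^-8 cm = 628 pm.

628 pm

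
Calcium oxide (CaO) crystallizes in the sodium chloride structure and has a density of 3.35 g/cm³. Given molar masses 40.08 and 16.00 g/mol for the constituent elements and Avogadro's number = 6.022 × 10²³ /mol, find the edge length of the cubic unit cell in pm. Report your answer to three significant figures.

481 pm

M(CaO) = 56.08 g/mol; Z = 4 formula units per cell.
a³ = Z·M/(N_A·ρ) = 4 × 56.08 / (6.022 × 10²³ × 3.35) = 1.112 × 10^-22 cm³, so a = 4.809 × 10^-8 cm = 481 pm.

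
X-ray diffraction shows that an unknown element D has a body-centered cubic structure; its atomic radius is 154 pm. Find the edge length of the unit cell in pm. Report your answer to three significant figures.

356 pm

In a BCC lattice, atoms touch along the body diagonal, so √3·a = 4r.
a = 4r/√3 = 4 × 154 / 1.7321 = 356 pm.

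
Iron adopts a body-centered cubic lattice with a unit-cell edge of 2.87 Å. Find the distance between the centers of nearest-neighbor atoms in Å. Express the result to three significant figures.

2.49 Å

In a BCC structure, atoms touch along the body diagonal, so √3·a = 4r; the nearest-neighbor distance equals 2r = 0.8660·a.
d = 0.8660 × 2.87 = 2.49 Å.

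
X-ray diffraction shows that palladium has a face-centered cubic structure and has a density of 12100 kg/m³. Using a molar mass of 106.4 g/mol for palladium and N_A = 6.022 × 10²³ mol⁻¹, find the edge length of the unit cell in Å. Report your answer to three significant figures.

With Z = 4 atoms per FCC cell, a³ = Z·M/(N_A·ρ) = 4 × 106.4 / (6.022 × 10²³ × 12.10 g/cm³) = 5.841 × 10^-23 cm³.
a = (5.841 × 10^-23)^(1/3) = 3.880 × 10^-8 cm = 3.88 Å.

3.88 Å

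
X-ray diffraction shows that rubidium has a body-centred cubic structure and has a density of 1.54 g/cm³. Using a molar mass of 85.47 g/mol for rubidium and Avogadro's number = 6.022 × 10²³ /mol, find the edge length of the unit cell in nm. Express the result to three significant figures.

0.569 nm

With Z = 2 atoms per BCC cell, a³ = Z·M/(N_A·ρ) = 2 × 85.47 / (6.022 × 10²³ × 1.540 g/cm³) = 1.843 × 10^-22 cm³.
a = (1.843 × 10^-22)^(1/3) = 5.691 × 10^-8 cm = 0.569 nm.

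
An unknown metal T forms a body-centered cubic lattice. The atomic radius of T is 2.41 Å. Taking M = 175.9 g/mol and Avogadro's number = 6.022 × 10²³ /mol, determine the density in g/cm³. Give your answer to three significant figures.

3.39 g/cm³

In a BCC lattice, atoms touch along the body diagonal, so √3·a = 4r, giving a = 5.566 Å = 5.566 × 10^-8 cm.
With Z = 2, ρ = Z·M/(N_A·a³) = 2 × 175.9 / (6.022 × 10²³ × 1.724 × 10^-22) = 3.388 g/cm³.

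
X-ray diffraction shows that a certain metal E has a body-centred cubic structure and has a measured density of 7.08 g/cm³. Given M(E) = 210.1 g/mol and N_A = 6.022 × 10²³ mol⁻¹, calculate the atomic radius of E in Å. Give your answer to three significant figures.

2.00 Å

For a BCC cell (Z = 2), a³ = Z·M/(N_A·ρ) = 2 × 210.1 / (6.022 × 10²³ × 7.080) = 9.856 × 10^-23 cm³, so a = 4.619 × 10^-8 cm = 4.619 Å.
Atoms touch along the body diagonal, so √3·a = 4r, so r = 0.4330 × a = 2.00 Å.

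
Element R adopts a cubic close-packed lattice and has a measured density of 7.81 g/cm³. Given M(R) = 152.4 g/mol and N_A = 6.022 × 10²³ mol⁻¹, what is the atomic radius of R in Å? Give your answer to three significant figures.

For an FCC cell (Z = 4), a³ = Z·M/(N_A·ρ) = 4 × 152.4 / (6.022 × 10²³ × 7.810) = 1.296 × 10^-22 cm³, so a = 5.061 × 10^-8 cm = 5.061 Å.
Atoms touch along the face diagonal, so √2·a = 4r, so r = 0.3536 × a = 1.79 Å.

1.79 Å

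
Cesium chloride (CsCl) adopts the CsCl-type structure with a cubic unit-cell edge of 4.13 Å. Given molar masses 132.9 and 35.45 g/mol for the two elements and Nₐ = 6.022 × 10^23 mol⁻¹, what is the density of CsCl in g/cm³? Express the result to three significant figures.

The CsCl-type structure contains Z = 1 formula unit per cell; M(CsCl) = 132.9 + 35.45 = 168.35 g/mol.
a³ = (4.130 × 10^-8 cm)³ = 7.044 × 10^-23 cm³.
ρ = 1 × 168.35 / (6.022 × 10²³ × 7.044 × 10^-23) = 3.968 g/cm³.

3.97 g/cm³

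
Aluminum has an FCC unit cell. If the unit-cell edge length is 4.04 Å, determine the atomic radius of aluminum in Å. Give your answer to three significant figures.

1.43 Å

In an FCC lattice, atoms touch along the face diagonal, so √2·a = 4r.
r = √2·a/4 = 1.4142 × 4.04 / 4 = 1.43 Å.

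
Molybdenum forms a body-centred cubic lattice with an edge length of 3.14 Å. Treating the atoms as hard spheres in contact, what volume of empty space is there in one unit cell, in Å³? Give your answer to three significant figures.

In a BCC lattice atoms touch along the body diagonal, so √3·a = 4r, so r = 0.4330a = 1.360 Å.
V_cell = a³ = 30.96 Å³; V_atoms = 2 × (4/3)πr³ = 21.06 Å³.
Empty space = 30.96 − 21.06 = 9.90 Å³.

9.90 Å³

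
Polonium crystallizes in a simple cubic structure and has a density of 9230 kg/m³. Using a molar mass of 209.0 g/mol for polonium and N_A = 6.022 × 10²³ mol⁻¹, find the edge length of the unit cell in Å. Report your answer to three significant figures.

With Z = 1 atom per simple cubic cell, a³ = Z·M/(N_A·ρ) = 1 × 209.0 / (6.022 × 10²³ × 9.230 g/cm³) = 3.760 × 10^-23 cm³.
a = (3.760 × 10^-23)^(1/3) = 3.350 × 10^-8 cm = 3.35 Å.

3.35 Å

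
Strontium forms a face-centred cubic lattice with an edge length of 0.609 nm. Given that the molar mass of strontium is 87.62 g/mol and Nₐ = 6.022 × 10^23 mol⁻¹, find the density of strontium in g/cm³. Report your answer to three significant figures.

An FCC unit cell contains Z = 4 atoms.
Cell volume: a³ = (0.609 nm)³ = (6.090 × 10^-8 cm)³ = 2.259 × 10^-22 cm³.
ρ = Z·M/(N_A·a³) = 4 × 87.62 / (6.022 × 10²³ × 2.259 × 10^-22) = 2.577 g/cm³.

2.58 g/cm³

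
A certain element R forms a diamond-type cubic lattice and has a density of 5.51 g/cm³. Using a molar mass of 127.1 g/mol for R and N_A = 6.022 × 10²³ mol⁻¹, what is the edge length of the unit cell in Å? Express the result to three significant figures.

With Z = 8 atoms per diamond cubic cell, a³ = Z·M/(N_A·ρ) = 8 × 127.1 / (6.022 × 10²³ × 5.510 g/cm³) = 3.064 × 10^-22 cm³.
a = (3.064 × 10^-22)^(1/3) = 6.742 × 10^-8 cm = 6.74 Å.

6.74 Å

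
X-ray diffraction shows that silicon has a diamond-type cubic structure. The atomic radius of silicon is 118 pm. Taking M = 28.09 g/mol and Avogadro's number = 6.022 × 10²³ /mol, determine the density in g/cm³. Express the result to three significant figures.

2.30 g/cm³

In a diamond cubic lattice, nearest neighbors lie along the body diagonal with √3·a = 8r, giving a = 545.0 pm = 5.450 × 10^-8 cm.
With Z = 8, ρ = Z·M/(N_A·a³) = 8 × 28.09 / (6.022 × 10²³ × 1.619 × 10^-22) = 2.305 g/cm³.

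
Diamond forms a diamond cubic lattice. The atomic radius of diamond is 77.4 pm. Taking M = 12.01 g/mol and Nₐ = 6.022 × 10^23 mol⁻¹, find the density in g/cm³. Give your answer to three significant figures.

In a diamond cubic lattice, nearest neighbors lie along the body diagonal with √3·a = 8r, giving a = 357.5 pm = 3.575 × 10^-8 cm.
With Z = 8, ρ = Z·M/(N_A·a³) = 8 × 12.01 / (6.022 × 10²³ × 4.569 × 10^-23) = 3.492 g/cm³.

3.49 g/cm³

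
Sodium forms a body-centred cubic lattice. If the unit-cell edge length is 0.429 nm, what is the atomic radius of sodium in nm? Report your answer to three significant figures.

In a BCC lattice, atoms touch along the body diagonal, so √3·a = 4r.
r = √3·a/4 = 1.7321 × 0.429 / 4 = 0.186 nm.

0.186 nm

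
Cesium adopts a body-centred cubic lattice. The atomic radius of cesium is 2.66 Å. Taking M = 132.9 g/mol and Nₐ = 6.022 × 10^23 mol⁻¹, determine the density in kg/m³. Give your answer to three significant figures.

In a BCC lattice, atoms touch along the body diagonal, so √3·a = 4r, giving a = 6.143 Å = 6.143 × 10^-8 cm.
With Z = 2, ρ = Z·M/(N_A·a³) = 2 × 132.9 / (6.022 × 10²³ × 2.318 × 10^-22) = 1.904 g/cm³ = 1900 kg/m³.

1900 kg/m³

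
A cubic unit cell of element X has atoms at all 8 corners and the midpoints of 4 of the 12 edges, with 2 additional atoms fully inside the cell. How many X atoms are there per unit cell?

Corner atoms are shared by 8 cells (1/8 each), edge atoms by 4 (1/4 each), interior atoms are unshared.
Net atoms = 8 × 1/8 + 4 × 1/4 + 2 = 1 + 1 + 2 = 4.

4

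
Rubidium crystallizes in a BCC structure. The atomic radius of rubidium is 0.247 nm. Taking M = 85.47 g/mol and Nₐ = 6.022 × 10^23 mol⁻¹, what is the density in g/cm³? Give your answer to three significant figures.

1.53 g/cm³

In a BCC lattice, atoms touch along the body diagonal, so √3·a = 4r, giving a = 0.5704 nm = 5.704 × 10^-8 cm.
With Z = 2, ρ = Z·M/(N_A·a³) = 2 × 85.47 / (6.022 × 10²³ × 1.856 × 10^-22) = 1.529 g/cm³.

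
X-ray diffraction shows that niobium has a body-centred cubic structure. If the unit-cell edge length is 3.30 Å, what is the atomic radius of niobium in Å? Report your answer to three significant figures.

1.43 Å

In a BCC lattice, atoms touch along the body diagonal, so √3·a = 4r.
r = √3·a/4 = 1.7321 × 3.30 / 4 = 1.43 Å.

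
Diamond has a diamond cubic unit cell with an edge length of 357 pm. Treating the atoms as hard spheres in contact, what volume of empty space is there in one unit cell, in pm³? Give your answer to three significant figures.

3.00 × 10^7 pm³

In a diamond cubic lattice nearest neighbors lie along the body diagonal with √3·a = 8r, so r = 0.2165a = 77.29 pm.
V_cell = a³ = 4.550 × 10^7 pm³; V_atoms = 8 × (4/3)πr³ = 1.547 × 10^7 pm³.
Empty space = 4.550 × 10^7 − 1.547 × 10^7 = 3.00 × 10^7 pm³.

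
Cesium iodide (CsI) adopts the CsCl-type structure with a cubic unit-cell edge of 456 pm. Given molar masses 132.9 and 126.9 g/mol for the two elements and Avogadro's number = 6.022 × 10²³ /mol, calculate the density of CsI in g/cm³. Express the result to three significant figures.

4.55 g/cm³

The CsCl-type structure contains Z = 1 formula unit per cell; M(CsI) = 132.9 + 126.9 = 259.8 g/mol.
a³ = (4.560 × 10^-8 cm)³ = 9.482 × 10^-23 cm³.
ρ = 1 × 259.8 / (6.022 × 10²³ × 9.482 × 10^-23) = 4.550 g/cm³.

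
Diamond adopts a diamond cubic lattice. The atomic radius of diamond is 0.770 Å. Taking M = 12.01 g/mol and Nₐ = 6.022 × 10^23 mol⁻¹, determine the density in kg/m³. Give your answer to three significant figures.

In a diamond cubic lattice, nearest neighbors lie along the body diagonal with √3·a = 8r, giving a = 3.556 Å = 3.556 × 10^-8 cm.
With Z = 8, ρ = Z·M/(N_A·a³) = 8 × 12.01 / (6.022 × 10²³ × 4.498 × 10^-23) = 3.547 g/cm³ = 3550 kg/m³.

3550 kg/m³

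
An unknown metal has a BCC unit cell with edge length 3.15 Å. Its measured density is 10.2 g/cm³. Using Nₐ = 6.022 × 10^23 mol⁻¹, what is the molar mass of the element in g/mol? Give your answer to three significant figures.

96.0 g/mol

A BCC cell has Z = 2 atoms; a = 3.150 × 10^-8 cm.
M = ρ·N_A·a³/Z = 10.2 × 6.022 × 10²³ × 3.126 × 10^-23 / 2 = 96.0 g/mol.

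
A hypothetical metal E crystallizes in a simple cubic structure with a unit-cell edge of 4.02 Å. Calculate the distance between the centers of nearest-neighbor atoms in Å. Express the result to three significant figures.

In a simple cubic structure, atoms touch along the cell edge, so a = 2r; the nearest-neighbor distance equals 2r = 1.000·a.
d = 1.000 × 4.02 = 4.02 Å.

4.02 Å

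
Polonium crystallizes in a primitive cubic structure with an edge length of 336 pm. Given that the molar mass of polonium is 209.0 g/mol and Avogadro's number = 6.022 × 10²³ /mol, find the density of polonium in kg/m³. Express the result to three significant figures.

A simple cubic unit cell contains Z = 1 atom.
Cell volume: a³ = (336 pm)³ = (3.360 × 10^-8 cm)³ = 3.793 × 10^-23 cm³.
ρ = Z·M/(N_A·a³) = 1 × 209.0 / (6.022 × 10²³ × 3.793 × 10^-23) = 9.149 g/cm³ = 9150 kg/m³.

9150 kg/m³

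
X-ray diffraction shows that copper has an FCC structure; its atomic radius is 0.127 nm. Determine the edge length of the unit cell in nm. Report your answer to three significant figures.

In an FCC lattice, atoms touch along the face diagonal, so √2·a = 4r.
a = 4r/√2 = 4 × 0.127 / 1.4142 = 0.359 nm.

0.359 nm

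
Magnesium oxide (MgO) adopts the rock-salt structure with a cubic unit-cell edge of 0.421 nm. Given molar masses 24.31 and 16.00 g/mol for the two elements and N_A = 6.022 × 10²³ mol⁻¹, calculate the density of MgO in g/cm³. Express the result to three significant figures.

3.59 g/cm³

The rock-salt structure contains Z = 4 formula units per cell; M(MgO) = 24.31 + 16.00 = 40.31 g/mol.
a³ = (4.210 × 10^-8 cm)³ = 7.462 × 10^-23 cm³.
ρ = 4 × 40.31 / (6.022 × 10²³ × 7.462 × 10^-23) = 3.588 g/cm³.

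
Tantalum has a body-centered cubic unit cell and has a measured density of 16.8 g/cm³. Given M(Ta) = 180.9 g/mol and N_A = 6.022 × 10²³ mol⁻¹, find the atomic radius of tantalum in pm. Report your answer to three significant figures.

For a BCC cell (Z = 2), a³ = Z·M/(N_A·ρ) = 2 × 180.9 / (6.022 × 10²³ × 16.80) = 3.576 × 10^-23 cm³, so a = 3.295 × 10^-8 cm = 329.5 pm.
Atoms touch along the body diagonal, so √3·a = 4r, so r = 0.4330 × a = 143 pm.

143 pm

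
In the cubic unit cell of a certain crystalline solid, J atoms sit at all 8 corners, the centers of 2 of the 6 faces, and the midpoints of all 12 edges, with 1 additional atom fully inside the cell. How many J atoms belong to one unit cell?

Corner atoms are shared by 8 cells (1/8 each), face atoms by 2 (1/2 each), edge atoms by 4 (1/4 each), interior atoms are unshared.
Net atoms = 8 × 1/8 + 2 × 1/2 + 12 × 1/4 + 1 = 1 + 1 + 3 + 1 = 6.

6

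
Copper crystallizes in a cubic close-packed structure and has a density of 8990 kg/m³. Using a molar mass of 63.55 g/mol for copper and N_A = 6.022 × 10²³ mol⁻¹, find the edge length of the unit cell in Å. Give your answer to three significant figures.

3.61 Å

With Z = 4 atoms per FCC cell, a³ = Z·M/(N_A·ρ) = 4 × 63.55 / (6.022 × 10²³ × 8.990 g/cm³) = 4.695 × 10^-23 cm³.
a = (4.695 × 10^-23)^(1/3) = 3.608 × 10^-8 cm = 3.61 Å.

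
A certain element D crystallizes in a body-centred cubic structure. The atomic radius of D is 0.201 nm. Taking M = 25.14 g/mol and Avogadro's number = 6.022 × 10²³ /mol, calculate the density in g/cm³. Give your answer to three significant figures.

In a BCC lattice, atoms touch along the body diagonal, so √3·a = 4r, giving a = 0.4642 nm = 4.642 × 10^-8 cm.
With Z = 2, ρ = Z·M/(N_A·a³) = 2 × 25.14 / (6.022 × 10²³ × 1.000 × 10^-22) = 0.8348 g/cm³.

0.835 g/cm³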